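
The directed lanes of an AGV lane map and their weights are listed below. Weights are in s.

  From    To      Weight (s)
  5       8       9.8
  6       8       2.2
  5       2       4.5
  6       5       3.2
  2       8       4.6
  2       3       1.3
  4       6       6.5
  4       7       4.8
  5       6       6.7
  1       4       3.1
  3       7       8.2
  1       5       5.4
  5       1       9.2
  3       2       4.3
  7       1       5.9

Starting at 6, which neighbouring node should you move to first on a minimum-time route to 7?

Candidate routes:
6 → 5 → 1 → 4 → 7: 3.2+9.2+3.1+4.8 = 20.3
6 → 5 → 2 → 3 → 7: 3.2+4.5+1.3+8.2 = 17.2
Cheapest is 6 → 5 → 2 → 3 → 7 at 17.2 s.
So from 6 the first move is to 5.

5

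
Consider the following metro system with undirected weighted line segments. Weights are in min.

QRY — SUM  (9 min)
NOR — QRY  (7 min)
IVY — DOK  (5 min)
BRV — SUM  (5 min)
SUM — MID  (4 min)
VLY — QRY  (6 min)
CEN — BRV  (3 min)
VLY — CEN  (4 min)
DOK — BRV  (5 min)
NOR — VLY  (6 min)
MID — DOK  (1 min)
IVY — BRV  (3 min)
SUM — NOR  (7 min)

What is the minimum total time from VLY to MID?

13 min

Compare a few routes:
VLY - CEN - BRV - IVY - DOK - MID: 4+3+3+5+1 = 16
VLY - NOR - SUM - MID: 6+7+4 = 17
VLY - CEN - BRV - SUM - MID: 4+3+5+4 = 16
VLY - CEN - BRV - DOK - MID: 4+3+5+1 = 13
Cheapest is VLY - CEN - BRV - DOK - MID at 13 min.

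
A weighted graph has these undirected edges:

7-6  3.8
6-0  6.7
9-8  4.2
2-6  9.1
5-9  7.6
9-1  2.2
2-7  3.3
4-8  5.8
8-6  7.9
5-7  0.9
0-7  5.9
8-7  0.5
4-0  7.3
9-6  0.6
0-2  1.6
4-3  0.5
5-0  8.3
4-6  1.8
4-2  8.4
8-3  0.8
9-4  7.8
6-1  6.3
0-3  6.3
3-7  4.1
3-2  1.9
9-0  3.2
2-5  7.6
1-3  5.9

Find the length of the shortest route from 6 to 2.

4.2

Shortest distances from 6:
6: 0
9: 0.6  (via 6)
4: 1.8  (via 6)
3: 2.3  (via 4)
1: 2.8  (via 9)
8: 3.1  (via 3)
7: 3.6  (via 8)
0: 3.8  (via 9)
2: 4.2  (via 3)
Shortest route: 6 → 4 → 3 → 2 = 4.2.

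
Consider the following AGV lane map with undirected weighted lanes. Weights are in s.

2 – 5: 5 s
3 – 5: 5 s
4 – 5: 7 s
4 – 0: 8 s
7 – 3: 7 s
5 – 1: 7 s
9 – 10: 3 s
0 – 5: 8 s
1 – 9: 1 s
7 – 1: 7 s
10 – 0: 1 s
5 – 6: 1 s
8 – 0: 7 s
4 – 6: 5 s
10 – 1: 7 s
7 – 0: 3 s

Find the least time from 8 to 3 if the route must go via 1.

24 s

Shortest 8→1: 8 → 0 → 10 → 9 → 1 = 12
Best 1 to 3: 1 → 5 → 3 costing 12
Total via 1: 12 + 12 = 24 s.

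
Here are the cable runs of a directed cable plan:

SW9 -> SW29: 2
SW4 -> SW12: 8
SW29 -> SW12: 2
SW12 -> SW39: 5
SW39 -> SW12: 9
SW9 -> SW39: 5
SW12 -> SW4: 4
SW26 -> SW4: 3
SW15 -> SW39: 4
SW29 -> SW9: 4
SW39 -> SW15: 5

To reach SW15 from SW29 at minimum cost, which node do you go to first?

Compare a few routes:
SW29–SW9–SW39–SW15: 4+5+5 = 14
SW29–SW12–SW39–SW15: 2+5+5 = 12
Cheapest is SW29–SW12–SW39–SW15 at 12.
So from SW29 the first move is to SW12.

SW12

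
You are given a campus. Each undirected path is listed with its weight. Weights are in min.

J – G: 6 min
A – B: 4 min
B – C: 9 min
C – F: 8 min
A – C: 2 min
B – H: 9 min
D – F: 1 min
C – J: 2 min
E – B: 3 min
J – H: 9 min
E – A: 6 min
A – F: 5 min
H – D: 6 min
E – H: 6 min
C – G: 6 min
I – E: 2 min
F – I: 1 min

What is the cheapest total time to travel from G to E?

Compare a few routes:
G–C–A–B–E: 6+2+4+3 = 15
G–C–A–E: 6+2+6 = 14
The minimum is 14 min via G–C–A–E.

14 min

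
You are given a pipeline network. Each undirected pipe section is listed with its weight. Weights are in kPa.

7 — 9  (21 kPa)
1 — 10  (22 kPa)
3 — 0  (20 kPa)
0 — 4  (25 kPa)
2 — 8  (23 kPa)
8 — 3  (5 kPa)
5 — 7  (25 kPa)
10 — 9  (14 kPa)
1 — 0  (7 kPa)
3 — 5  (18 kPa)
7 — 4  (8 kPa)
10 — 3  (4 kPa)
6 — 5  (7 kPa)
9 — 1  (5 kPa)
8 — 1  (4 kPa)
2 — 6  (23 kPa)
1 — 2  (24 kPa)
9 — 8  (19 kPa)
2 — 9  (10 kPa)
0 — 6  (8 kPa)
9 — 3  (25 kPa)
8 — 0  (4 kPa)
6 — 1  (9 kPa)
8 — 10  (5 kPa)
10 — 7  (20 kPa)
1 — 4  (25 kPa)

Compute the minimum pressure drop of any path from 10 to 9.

14 kPa

Candidate routes:
10 - 3 - 8 - 1 - 9: 4+5+4+5 = 18
10 - 8 - 0 - 1 - 9: 5+4+7+5 = 21
10 - 9: 14 = 14
The minimum is 14 kPa via 10 - 9.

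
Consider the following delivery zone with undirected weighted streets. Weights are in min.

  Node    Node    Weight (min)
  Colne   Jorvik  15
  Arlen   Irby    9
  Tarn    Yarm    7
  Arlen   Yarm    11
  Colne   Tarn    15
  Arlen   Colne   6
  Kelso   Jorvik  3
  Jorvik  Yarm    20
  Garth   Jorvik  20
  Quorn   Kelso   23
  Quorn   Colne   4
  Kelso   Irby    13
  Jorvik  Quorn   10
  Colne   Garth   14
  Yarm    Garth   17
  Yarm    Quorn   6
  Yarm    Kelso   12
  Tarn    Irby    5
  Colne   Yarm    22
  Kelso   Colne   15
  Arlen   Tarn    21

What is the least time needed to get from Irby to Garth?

Candidate routes:
Irby–Tarn–Yarm–Garth: 5+7+17 = 29
Irby–Tarn–Colne–Garth: 5+15+14 = 34
Cheapest is Irby–Tarn–Yarm–Garth at 29 min.

29 min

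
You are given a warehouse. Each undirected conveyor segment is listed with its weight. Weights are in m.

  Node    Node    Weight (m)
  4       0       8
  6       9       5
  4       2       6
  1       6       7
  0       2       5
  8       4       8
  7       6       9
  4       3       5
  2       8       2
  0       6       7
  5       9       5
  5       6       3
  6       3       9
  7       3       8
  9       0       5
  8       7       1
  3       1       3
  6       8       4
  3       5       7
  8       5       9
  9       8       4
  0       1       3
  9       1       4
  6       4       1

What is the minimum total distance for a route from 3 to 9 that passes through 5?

12 m

Best 3 to 5: 3–5 costing 7
Best 5 to 9: 5–9 costing 5
Total via 5: 7 + 5 = 12 m.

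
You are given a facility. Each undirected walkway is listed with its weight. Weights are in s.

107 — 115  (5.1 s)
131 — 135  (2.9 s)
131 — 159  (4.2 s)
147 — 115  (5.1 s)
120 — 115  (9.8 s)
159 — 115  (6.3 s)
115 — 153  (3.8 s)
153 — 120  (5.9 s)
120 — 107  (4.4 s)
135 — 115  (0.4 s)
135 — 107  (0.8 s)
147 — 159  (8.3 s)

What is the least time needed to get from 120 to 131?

8.1 s

Settle nodes by increasing distance from 120:
120: 0
107: 4.4  (via 120)
135: 5.2  (via 107)
115: 5.6  (via 135)
153: 5.9  (via 120)
131: 8.1  (via 135)
Shortest route: 120–107–135–131 = 8.1 s.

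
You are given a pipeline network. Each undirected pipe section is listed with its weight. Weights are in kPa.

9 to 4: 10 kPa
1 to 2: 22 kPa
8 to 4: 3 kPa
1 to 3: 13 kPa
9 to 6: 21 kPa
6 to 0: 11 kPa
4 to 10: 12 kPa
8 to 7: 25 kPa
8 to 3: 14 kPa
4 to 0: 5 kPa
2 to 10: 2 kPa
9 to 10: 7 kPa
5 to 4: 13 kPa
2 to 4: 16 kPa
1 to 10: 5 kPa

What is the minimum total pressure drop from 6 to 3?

Enumerating some paths:
6 → 0 → 4 → 10 → 1 → 3: 11+5+12+5+13 = 46
6 → 9 → 10 → 1 → 3: 21+7+5+13 = 46
6 → 9 → 4 → 8 → 3: 21+10+3+14 = 48
6 → 0 → 4 → 8 → 3: 11+5+3+14 = 33
The minimum is 33 kPa via 6 → 0 → 4 → 8 → 3.

33 kPa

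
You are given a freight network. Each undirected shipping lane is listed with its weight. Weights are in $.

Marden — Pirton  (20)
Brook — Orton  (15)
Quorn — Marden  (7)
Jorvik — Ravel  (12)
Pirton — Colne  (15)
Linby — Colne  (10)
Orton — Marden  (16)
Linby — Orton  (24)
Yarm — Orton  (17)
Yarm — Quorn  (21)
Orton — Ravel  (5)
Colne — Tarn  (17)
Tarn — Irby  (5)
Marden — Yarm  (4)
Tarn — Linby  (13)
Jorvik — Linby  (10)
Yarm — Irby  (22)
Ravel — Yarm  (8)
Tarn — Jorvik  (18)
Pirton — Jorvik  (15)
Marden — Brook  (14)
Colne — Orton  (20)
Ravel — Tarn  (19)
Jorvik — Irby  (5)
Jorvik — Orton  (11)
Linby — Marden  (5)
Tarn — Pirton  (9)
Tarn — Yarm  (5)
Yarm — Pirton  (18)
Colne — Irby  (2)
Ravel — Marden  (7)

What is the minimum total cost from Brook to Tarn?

Candidate routes:
Brook → Orton → Ravel → Yarm → Tarn: 15+5+8+5 = 33
Brook → Marden → Ravel → Yarm → Tarn: 14+7+8+5 = 34
Brook → Marden → Yarm → Tarn: 14+4+5 = 23
Brook → Marden → Linby → Tarn: 14+5+13 = 32
Cheapest is Brook → Marden → Yarm → Tarn at $23.

$23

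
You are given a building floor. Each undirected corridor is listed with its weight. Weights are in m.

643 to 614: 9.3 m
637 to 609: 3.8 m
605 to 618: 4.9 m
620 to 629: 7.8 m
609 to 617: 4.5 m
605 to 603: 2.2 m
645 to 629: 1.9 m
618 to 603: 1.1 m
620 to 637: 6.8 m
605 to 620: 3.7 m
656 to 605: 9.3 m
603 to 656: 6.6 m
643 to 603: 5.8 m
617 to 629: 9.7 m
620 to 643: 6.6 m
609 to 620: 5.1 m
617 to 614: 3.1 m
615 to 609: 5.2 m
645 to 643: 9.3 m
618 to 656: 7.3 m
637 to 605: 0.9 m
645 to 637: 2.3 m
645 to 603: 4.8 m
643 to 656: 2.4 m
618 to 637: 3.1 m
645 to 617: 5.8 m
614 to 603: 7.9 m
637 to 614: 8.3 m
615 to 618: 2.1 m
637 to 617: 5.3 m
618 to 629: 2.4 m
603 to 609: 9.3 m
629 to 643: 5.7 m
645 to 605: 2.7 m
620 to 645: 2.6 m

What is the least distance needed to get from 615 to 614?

11.1 m

Shortest distances from 615:
615: 0
618: 2.1  (via 615)
603: 3.2  (via 618)
629: 4.5  (via 618)
637: 5.2  (via 618)
609: 5.2  (via 615)
605: 5.4  (via 603)
645: 6.4  (via 629)
620: 9  (via 645)
643: 9  (via 603)
656: 9.4  (via 618)
617: 9.7  (via 609)
614: 11.1  (via 603)
Shortest route: 615–618–603–614 = 11.1 m.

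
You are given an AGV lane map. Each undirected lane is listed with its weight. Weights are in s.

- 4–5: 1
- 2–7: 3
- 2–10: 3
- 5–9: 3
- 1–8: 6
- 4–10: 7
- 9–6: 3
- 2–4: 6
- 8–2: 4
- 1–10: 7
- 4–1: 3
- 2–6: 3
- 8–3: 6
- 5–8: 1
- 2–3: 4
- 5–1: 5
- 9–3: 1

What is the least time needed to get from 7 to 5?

8 s

Running Dijkstra from 7:
7: 0
2: 3  (via 7)
6: 6  (via 2)
10: 6  (via 2)
3: 7  (via 2)
8: 7  (via 2)
5: 8  (via 8)
Shortest route: 7 → 2 → 8 → 5 = 8 s.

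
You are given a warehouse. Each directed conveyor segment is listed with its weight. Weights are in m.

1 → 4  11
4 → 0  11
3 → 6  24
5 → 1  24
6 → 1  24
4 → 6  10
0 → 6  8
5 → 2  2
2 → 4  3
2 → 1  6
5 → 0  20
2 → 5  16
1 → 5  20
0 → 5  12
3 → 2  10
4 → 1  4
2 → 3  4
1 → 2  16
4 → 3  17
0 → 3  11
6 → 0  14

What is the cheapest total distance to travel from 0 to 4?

Compare a few routes:
0 - 5 - 2 - 4: 12+2+3 = 17
0 - 3 - 2 - 4: 11+10+3 = 24
Cheapest is 0 - 5 - 2 - 4 at 17 m.

17 m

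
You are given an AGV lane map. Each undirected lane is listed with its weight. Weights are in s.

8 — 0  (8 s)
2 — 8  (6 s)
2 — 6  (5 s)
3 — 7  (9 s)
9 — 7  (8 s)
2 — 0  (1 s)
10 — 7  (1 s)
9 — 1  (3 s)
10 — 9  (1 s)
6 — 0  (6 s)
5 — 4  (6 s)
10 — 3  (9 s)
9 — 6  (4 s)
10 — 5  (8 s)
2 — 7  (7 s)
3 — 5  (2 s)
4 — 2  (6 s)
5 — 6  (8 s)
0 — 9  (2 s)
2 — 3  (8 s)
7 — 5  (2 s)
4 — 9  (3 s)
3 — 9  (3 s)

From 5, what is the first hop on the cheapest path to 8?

Compare a few routes:
5 - 7 - 10 - 9 - 0 - 2 - 8: 2+1+1+2+1+6 = 13
5 - 7 - 10 - 9 - 0 - 8: 2+1+1+2+8 = 14
Cheapest is 5 - 7 - 10 - 9 - 0 - 2 - 8 at 13 s.
So from 5 the first move is to 7.

7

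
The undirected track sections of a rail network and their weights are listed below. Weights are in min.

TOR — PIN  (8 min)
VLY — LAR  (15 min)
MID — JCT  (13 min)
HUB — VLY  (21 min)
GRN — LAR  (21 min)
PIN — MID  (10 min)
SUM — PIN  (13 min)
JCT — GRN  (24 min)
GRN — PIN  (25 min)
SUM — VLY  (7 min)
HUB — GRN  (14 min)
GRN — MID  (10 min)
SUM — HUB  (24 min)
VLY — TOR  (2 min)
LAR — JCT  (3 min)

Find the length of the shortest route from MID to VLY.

20 min

Settle nodes by increasing distance from MID:
MID: 0
GRN: 10  (via MID)
PIN: 10  (via MID)
JCT: 13  (via MID)
LAR: 16  (via JCT)
TOR: 18  (via PIN)
VLY: 20  (via TOR)
Shortest route: MID → PIN → TOR → VLY = 20 min.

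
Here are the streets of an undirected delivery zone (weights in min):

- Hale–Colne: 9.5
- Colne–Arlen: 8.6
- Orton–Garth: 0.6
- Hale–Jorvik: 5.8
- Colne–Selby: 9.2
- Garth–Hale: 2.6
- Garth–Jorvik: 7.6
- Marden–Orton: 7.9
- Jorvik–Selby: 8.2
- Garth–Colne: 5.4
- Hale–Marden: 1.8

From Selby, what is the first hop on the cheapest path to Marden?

Jorvik

Enumerating some paths:
Selby → Jorvik → Hale → Marden: 8.2+5.8+1.8 = 15.8
Selby → Jorvik → Garth → Hale → Marden: 8.2+7.6+2.6+1.8 = 20.2
Selby → Colne → Garth → Hale → Marden: 9.2+5.4+2.6+1.8 = 19
The minimum is 15.8 min via Selby → Jorvik → Hale → Marden.
So from Selby the first move is to Jorvik.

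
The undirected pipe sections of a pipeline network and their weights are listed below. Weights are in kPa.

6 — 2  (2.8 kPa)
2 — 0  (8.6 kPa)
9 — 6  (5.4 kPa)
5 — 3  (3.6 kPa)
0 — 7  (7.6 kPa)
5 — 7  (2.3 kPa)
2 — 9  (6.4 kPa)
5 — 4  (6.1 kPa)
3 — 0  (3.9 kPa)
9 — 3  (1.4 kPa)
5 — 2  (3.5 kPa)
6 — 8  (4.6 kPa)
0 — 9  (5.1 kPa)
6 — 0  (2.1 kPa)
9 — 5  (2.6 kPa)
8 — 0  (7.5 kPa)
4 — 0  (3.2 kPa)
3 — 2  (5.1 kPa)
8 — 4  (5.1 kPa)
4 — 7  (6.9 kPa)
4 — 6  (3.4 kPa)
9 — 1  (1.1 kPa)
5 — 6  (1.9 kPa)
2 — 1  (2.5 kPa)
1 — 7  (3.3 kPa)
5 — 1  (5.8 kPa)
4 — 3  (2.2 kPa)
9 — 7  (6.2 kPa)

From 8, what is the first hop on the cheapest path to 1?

4

Compare a few routes:
8 → 4 → 3 → 9 → 1: 5.1+2.2+1.4+1.1 = 9.8
8 → 6 → 2 → 1: 4.6+2.8+2.5 = 9.9
Cheapest is 8 → 4 → 3 → 9 → 1 at 9.8 kPa.
So from 8 the first move is to 4.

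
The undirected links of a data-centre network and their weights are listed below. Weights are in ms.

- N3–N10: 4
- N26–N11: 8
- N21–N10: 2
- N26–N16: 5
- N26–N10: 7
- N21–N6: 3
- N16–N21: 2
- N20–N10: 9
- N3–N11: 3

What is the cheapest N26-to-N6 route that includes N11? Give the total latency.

Best N26 to N11: N26–N11 costing 8
Shortest N11→N6: N11–N3–N10–N21–N6 = 12
Total via N11: 8 + 12 = 20 ms.

20 ms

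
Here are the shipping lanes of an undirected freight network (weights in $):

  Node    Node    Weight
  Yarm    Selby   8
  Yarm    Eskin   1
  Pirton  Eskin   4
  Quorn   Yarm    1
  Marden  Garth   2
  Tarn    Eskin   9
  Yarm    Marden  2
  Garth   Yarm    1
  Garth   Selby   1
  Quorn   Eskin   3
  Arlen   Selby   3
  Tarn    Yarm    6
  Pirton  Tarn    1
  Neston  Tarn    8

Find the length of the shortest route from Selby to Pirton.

Compare a few routes:
Selby - Garth - Yarm - Eskin - Pirton: 1+1+1+4 = 7
Selby - Garth - Yarm - Tarn - Pirton: 1+1+6+1 = 9
Cheapest is Selby - Garth - Yarm - Eskin - Pirton at $7.

$7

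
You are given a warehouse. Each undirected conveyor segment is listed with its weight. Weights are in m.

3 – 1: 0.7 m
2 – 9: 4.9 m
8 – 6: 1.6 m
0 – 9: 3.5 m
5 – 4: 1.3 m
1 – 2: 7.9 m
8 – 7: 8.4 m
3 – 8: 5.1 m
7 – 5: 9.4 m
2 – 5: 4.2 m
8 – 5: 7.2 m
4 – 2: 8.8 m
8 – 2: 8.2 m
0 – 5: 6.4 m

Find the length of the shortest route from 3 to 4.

13.6 m

Shortest distances from 3:
3: 0
1: 0.7  (via 3)
8: 5.1  (via 3)
6: 6.7  (via 8)
2: 8.6  (via 1)
5: 12.3  (via 8)
7: 13.5  (via 8)
9: 13.5  (via 2)
4: 13.6  (via 5)
Shortest route: 3 → 8 → 5 → 4 = 13.6 m.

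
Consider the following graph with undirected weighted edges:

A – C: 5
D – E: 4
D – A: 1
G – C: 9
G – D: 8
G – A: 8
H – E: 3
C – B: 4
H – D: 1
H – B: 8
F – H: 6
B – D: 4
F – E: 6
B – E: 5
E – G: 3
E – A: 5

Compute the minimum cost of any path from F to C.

Shortest distances from F:
F: 0
E: 6  (via F)
H: 6  (via F)
D: 7  (via H)
A: 8  (via D)
G: 9  (via E)
B: 11  (via E)
C: 13  (via A)
Shortest route: F → H → D → A → C = 13.

13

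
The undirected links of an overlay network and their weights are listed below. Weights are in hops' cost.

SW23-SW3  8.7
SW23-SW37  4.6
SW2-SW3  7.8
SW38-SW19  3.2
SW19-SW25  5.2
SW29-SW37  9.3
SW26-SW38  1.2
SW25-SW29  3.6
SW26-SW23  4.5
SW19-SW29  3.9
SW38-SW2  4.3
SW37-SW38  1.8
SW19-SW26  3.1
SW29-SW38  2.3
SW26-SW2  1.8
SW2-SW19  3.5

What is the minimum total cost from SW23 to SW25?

Candidate routes:
SW23–SW26–SW19–SW25: 4.5+3.1+5.2 = 12.8
SW23–SW37–SW38–SW29–SW25: 4.6+1.8+2.3+3.6 = 12.3
SW23–SW26–SW38–SW29–SW25: 4.5+1.2+2.3+3.6 = 11.6
Cheapest is SW23–SW26–SW38–SW29–SW25 at 11.6 hops' cost.

11.6 hops' cost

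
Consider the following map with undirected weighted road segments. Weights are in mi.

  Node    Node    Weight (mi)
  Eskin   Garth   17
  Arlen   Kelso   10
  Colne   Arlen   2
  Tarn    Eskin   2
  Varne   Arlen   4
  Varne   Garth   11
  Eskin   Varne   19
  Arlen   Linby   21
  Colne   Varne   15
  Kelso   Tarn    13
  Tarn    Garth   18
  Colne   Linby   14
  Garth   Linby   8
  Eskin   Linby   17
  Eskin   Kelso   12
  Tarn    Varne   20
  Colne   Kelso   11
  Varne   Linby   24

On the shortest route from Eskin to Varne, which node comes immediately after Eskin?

Enumerating some paths:
Eskin–Kelso–Arlen–Varne: 12+10+4 = 26
Eskin–Tarn–Varne: 2+20 = 22
Eskin–Varne: 19 = 19
Cheapest is Eskin–Varne at 19 mi.
So from Eskin the first move is to Varne.

Varne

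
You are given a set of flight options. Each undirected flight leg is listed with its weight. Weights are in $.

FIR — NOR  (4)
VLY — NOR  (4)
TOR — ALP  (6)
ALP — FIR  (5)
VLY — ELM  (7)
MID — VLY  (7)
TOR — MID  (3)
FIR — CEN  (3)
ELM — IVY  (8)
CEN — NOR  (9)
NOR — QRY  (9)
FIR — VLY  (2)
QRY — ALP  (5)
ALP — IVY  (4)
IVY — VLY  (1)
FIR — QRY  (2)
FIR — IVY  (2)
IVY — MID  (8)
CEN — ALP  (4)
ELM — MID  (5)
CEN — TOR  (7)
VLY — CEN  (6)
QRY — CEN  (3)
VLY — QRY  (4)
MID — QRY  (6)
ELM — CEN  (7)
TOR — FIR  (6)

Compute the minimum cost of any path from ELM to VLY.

Compare a few routes:
ELM - CEN - FIR - VLY: 7+3+2 = 12
ELM - IVY - VLY: 8+1 = 9
ELM - VLY: 7 = 7
The minimum is $7 via ELM - VLY.

$7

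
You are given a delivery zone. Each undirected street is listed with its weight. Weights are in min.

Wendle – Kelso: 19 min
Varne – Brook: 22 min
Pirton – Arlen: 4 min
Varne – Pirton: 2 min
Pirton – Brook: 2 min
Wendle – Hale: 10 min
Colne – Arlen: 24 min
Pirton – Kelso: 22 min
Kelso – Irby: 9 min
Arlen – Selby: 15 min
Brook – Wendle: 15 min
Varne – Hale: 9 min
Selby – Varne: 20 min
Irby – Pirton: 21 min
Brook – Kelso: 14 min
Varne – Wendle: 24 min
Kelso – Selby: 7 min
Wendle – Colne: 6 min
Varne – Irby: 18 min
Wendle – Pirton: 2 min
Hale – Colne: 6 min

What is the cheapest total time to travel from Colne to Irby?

28 min

Shortest distances from Colne:
Colne: 0
Wendle: 6  (via Colne)
Hale: 6  (via Colne)
Pirton: 8  (via Wendle)
Brook: 10  (via Pirton)
Varne: 10  (via Pirton)
Arlen: 12  (via Pirton)
Kelso: 24  (via Brook)
Selby: 27  (via Arlen)
Irby: 28  (via Varne)
Shortest route: Colne → Wendle → Pirton → Varne → Irby = 28 min.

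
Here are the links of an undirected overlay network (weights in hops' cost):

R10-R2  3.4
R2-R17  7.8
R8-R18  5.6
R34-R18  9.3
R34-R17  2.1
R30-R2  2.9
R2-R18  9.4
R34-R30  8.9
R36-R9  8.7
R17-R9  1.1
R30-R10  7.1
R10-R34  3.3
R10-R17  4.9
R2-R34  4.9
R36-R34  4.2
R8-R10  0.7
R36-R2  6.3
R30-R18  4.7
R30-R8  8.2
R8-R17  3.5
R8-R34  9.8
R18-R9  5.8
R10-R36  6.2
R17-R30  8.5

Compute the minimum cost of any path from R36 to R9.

Candidate routes:
R36 → R10 → R8 → R17 → R9: 6.2+0.7+3.5+1.1 = 11.5
R36 → R10 → R17 → R9: 6.2+4.9+1.1 = 12.2
R36 → R9: 8.7 = 8.7
R36 → R34 → R17 → R9: 4.2+2.1+1.1 = 7.4
The minimum is 7.4 hops' cost via R36 → R34 → R17 → R9.

7.4 hops' cost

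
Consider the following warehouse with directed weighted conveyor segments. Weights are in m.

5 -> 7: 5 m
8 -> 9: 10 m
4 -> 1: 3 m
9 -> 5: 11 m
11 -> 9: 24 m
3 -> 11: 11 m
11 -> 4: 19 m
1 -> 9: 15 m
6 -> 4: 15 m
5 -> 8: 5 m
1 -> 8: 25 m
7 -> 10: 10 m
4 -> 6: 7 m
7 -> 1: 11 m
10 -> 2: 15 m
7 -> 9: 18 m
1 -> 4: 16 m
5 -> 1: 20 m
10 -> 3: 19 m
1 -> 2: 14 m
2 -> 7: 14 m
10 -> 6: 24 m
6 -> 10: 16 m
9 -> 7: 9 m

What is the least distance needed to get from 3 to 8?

Candidate routes:
3 - 11 - 9 - 5 - 8: 11+24+11+5 = 51
3 - 11 - 4 - 1 - 8: 11+19+3+25 = 58
Cheapest is 3 - 11 - 9 - 5 - 8 at 51 m.

51 m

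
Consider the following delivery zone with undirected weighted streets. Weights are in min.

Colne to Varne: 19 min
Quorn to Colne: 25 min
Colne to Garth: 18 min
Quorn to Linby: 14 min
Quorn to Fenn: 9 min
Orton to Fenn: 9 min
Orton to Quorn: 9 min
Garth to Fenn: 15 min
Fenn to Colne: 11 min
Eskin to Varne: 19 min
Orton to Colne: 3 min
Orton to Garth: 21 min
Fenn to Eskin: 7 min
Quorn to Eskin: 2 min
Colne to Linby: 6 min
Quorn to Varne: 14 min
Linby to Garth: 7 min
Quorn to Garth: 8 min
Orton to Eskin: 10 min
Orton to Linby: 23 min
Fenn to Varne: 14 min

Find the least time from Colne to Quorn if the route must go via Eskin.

Best Colne to Eskin: Colne–Orton–Eskin costing 13
Best Eskin to Quorn: Eskin–Quorn costing 2
Total via Eskin: 13 + 2 = 15 min.

15 min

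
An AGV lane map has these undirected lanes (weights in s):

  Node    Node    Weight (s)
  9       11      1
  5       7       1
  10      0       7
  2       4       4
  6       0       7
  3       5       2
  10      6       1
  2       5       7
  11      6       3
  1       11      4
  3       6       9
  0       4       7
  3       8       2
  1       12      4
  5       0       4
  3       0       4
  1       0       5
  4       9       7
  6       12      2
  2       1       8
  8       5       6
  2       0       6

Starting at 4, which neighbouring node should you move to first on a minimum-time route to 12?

Candidate routes:
4 → 9 → 11 → 6 → 12: 7+1+3+2 = 13
4 → 0 → 1 → 12: 7+5+4 = 16
The minimum is 13 s via 4 → 9 → 11 → 6 → 12.
So from 4 the first move is to 9.

9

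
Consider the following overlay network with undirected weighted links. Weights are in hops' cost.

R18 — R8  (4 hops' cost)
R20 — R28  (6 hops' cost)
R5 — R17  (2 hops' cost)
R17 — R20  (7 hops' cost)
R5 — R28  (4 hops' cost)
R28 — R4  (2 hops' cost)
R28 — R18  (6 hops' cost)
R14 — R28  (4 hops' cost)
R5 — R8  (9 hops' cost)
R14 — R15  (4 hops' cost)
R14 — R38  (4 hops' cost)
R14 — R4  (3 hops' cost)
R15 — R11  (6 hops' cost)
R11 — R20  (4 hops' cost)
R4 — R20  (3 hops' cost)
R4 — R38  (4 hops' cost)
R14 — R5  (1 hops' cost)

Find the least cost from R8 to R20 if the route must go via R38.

21 hops' cost

Best R8 to R38: R8 → R5 → R14 → R38 costing 14
Best R38 to R20: R38 → R4 → R20 costing 7
Total via R38: 14 + 7 = 21 hops' cost.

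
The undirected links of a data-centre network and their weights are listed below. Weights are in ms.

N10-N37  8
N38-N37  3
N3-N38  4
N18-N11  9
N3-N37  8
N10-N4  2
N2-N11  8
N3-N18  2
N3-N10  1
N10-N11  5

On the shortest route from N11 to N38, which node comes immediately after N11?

N10

Candidate routes:
N11–N10–N3–N38: 5+1+4 = 10
N11–N10–N37–N38: 5+8+3 = 16
N11–N18–N3–N38: 9+2+4 = 15
Cheapest is N11–N10–N3–N38 at 10 ms.
So from N11 the first move is to N10.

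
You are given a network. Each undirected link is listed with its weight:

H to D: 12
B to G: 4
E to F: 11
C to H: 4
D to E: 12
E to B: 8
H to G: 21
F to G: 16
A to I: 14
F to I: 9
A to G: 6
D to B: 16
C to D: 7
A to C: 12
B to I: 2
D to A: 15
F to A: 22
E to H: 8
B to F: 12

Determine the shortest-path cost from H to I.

Compare a few routes:
H → G → B → I: 21+4+2 = 27
H → C → A → G → B → I: 4+12+6+4+2 = 28
H → E → B → I: 8+8+2 = 18
H → E → F → I: 8+11+9 = 28
The minimum is 18 via H → E → B → I.

18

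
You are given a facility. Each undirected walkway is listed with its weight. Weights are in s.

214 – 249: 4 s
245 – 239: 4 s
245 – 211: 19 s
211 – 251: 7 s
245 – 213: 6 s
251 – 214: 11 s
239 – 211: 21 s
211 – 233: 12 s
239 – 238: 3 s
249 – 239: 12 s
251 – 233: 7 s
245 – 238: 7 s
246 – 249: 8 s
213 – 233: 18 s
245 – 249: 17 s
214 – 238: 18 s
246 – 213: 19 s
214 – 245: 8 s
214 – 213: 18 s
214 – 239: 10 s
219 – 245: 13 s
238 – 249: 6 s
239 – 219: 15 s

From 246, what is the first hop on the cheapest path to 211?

249

Enumerating some paths:
246–249–238–245–211: 8+6+7+19 = 40
246–249–214–245–211: 8+4+8+19 = 39
246–249–238–239–211: 8+6+3+21 = 38
246–249–214–251–211: 8+4+11+7 = 30
The minimum is 30 s via 246–249–214–251–211.
So from 246 the first move is to 249.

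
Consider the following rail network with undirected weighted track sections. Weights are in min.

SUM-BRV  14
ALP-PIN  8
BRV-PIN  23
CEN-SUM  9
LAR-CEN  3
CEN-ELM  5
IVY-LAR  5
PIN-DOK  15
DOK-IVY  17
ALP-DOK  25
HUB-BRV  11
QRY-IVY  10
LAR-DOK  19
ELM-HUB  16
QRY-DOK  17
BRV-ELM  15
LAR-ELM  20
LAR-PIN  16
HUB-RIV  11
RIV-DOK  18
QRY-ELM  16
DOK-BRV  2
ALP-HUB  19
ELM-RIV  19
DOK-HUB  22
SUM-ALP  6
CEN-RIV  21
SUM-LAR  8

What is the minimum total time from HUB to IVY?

Enumerating some paths:
HUB - ELM - CEN - LAR - IVY: 16+5+3+5 = 29
HUB - BRV - DOK - IVY: 11+2+17 = 30
HUB - BRV - DOK - LAR - IVY: 11+2+19+5 = 37
Cheapest is HUB - ELM - CEN - LAR - IVY at 29 min.

29 min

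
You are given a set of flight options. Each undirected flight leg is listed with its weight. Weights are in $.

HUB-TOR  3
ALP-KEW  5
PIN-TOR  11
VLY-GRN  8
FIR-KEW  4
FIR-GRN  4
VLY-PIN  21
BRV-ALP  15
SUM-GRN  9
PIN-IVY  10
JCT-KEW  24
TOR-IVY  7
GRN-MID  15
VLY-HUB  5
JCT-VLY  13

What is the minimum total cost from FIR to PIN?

Enumerating some paths:
FIR–GRN–VLY–HUB–TOR–PIN: 4+8+5+3+11 = 31
FIR–GRN–VLY–PIN: 4+8+21 = 33
Cheapest is FIR–GRN–VLY–HUB–TOR–PIN at $31.

$31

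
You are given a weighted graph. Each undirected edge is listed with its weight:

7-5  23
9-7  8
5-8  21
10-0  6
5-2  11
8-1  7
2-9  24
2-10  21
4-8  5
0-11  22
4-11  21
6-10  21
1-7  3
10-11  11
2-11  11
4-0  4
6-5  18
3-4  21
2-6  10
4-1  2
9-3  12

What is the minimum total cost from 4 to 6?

31

Compare a few routes:
4 → 0 → 10 → 2 → 6: 4+6+21+10 = 41
4 → 0 → 10 → 6: 4+6+21 = 31
4 → 11 → 2 → 6: 21+11+10 = 42
The minimum is 31 via 4 → 0 → 10 → 6.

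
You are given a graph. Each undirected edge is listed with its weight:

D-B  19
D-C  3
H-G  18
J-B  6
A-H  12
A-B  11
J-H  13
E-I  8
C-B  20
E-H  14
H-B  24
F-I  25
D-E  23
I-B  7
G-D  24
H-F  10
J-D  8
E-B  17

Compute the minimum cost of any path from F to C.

Compare a few routes:
F–H–J–B–C: 10+13+6+20 = 49
F–H–J–D–C: 10+13+8+3 = 34
F–I–B–J–D–C: 25+7+6+8+3 = 49
The minimum is 34 via F–H–J–D–C.

34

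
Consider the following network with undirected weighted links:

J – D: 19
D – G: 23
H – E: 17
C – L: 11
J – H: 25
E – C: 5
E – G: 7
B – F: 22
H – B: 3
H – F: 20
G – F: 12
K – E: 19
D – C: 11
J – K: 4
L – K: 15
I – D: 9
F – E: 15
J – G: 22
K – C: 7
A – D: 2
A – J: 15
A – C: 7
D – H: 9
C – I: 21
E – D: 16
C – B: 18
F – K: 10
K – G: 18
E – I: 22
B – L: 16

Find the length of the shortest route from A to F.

24

Settle nodes by increasing distance from A:
A: 0
D: 2  (via A)
C: 7  (via A)
H: 11  (via D)
I: 11  (via D)
E: 12  (via C)
B: 14  (via H)
K: 14  (via C)
J: 15  (via A)
L: 18  (via C)
G: 19  (via E)
F: 24  (via K)
Shortest route: A → C → K → F = 24.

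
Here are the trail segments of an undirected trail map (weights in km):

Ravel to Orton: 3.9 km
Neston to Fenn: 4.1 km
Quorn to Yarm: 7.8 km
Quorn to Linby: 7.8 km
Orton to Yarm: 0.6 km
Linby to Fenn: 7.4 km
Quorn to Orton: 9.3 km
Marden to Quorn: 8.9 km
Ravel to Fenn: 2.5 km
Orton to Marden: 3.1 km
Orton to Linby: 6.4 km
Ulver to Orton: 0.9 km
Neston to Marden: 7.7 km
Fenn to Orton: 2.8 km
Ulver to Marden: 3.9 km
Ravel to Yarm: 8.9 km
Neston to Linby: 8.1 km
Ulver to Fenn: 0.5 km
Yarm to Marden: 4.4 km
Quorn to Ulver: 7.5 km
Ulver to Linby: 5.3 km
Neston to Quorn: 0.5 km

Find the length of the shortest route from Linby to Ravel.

8.3 km

Enumerating some paths:
Linby - Fenn - Ravel: 7.4+2.5 = 9.9
Linby - Ulver - Orton - Ravel: 5.3+0.9+3.9 = 10.1
Linby - Ulver - Fenn - Ravel: 5.3+0.5+2.5 = 8.3
The minimum is 8.3 km via Linby - Ulver - Fenn - Ravel.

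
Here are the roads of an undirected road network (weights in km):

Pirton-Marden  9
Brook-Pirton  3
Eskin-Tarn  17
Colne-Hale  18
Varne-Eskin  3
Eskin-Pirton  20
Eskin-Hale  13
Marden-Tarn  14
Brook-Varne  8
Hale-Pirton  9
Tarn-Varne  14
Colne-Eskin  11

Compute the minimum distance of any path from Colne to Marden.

Settle nodes by increasing distance from Colne:
Colne: 0
Eskin: 11  (via Colne)
Varne: 14  (via Eskin)
Hale: 18  (via Colne)
Brook: 22  (via Varne)
Pirton: 25  (via Brook)
Tarn: 28  (via Eskin)
Marden: 34  (via Pirton)
Shortest route: Colne → Eskin → Varne → Brook → Pirton → Marden = 34 km.

34 km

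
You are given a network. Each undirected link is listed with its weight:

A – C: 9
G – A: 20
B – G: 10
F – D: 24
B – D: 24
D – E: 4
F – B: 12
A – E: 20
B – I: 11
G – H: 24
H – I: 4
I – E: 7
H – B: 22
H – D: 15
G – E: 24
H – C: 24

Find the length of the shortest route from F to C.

Compare a few routes:
F → B → I → H → C: 12+11+4+24 = 51
F → D → E → A → C: 24+4+20+9 = 57
The minimum is 51 via F → B → I → H → C.

51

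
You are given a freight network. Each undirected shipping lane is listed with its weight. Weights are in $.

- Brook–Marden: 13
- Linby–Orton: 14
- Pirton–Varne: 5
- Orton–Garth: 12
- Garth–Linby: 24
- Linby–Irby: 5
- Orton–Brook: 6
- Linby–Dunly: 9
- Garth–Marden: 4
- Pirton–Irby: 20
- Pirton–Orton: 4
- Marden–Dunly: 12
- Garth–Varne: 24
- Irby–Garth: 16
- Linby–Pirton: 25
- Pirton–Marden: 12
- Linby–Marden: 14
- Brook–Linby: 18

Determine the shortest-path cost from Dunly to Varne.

Shortest distances from Dunly:
Dunly: 0
Linby: 9  (via Dunly)
Marden: 12  (via Dunly)
Irby: 14  (via Linby)
Garth: 16  (via Marden)
Orton: 23  (via Linby)
Pirton: 24  (via Marden)
Brook: 25  (via Marden)
Varne: 29  (via Pirton)
Shortest route: Dunly → Marden → Pirton → Varne = $29.

$29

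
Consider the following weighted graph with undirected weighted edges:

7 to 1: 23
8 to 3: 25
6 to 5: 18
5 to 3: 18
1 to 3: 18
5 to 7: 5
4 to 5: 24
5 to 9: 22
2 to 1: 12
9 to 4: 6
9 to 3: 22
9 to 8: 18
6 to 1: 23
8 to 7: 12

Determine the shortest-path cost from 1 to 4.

Compare a few routes:
1 - 3 - 9 - 4: 18+22+6 = 46
1 - 7 - 5 - 4: 23+5+24 = 52
Cheapest is 1 - 3 - 9 - 4 at 46.

46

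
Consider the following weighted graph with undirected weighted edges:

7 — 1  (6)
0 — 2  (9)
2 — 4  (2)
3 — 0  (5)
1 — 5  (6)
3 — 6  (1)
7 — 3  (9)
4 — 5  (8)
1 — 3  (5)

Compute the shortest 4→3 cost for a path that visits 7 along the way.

Shortest 4→7: 4–5–1–7 = 20
Best 7 to 3: 7–3 costing 9
Total via 7: 20 + 9 = 29.

29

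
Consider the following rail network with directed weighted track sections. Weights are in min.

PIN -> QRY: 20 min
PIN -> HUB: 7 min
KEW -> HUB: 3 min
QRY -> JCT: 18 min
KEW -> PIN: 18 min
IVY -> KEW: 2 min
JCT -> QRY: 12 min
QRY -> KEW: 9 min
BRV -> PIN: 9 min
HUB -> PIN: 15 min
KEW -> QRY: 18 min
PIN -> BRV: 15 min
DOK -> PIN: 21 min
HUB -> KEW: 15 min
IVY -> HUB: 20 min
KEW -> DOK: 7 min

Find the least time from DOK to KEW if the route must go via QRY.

Best DOK to QRY: DOK → PIN → QRY costing 41
Shortest QRY→KEW: QRY → KEW = 9
Total via QRY: 41 + 9 = 50 min.

50 min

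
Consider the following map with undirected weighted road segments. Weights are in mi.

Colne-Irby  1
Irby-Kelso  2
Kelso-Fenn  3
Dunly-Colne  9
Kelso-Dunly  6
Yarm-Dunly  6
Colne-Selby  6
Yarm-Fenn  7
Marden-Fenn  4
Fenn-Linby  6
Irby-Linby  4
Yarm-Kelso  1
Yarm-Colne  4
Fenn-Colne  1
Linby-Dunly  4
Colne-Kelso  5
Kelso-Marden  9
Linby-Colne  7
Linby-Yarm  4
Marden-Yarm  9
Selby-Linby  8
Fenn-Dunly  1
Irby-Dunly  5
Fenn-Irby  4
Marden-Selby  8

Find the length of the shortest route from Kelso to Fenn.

3 mi

Compare a few routes:
Kelso–Irby–Colne–Fenn: 2+1+1 = 4
Kelso–Fenn: 3 = 3
The minimum is 3 mi via Kelso–Fenn.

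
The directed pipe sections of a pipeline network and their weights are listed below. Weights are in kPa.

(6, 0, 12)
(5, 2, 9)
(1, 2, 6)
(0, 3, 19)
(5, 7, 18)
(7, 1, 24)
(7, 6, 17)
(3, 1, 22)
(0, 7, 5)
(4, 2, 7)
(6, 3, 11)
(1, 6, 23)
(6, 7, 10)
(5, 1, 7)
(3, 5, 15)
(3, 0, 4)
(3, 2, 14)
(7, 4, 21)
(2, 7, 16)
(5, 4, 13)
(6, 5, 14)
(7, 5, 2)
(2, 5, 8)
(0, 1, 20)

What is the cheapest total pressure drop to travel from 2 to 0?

Candidate routes:
2 → 5 → 1 → 6 → 3 → 0: 8+7+23+11+4 = 53
2 → 7 → 6 → 3 → 0: 16+17+11+4 = 48
2 → 7 → 6 → 0: 16+17+12 = 45
2 → 5 → 1 → 6 → 0: 8+7+23+12 = 50
Cheapest is 2 → 7 → 6 → 0 at 45 kPa.

45 kPa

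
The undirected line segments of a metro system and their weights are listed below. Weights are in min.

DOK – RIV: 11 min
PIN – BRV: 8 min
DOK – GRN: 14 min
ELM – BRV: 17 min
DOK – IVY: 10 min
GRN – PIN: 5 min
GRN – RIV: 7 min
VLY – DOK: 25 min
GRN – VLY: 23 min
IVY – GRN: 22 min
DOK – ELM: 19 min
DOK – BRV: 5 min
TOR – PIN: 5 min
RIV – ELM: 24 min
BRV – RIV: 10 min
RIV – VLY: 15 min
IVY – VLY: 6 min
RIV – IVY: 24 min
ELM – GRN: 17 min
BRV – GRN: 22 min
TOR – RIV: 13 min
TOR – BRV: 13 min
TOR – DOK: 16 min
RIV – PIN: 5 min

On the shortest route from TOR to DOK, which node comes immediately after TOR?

Candidate routes:
TOR–PIN–BRV–DOK: 5+8+5 = 18
TOR–DOK: 16 = 16
TOR–BRV–DOK: 13+5 = 18
TOR–PIN–RIV–DOK: 5+5+11 = 21
The minimum is 16 min via TOR–DOK.
So from TOR the first move is to DOK.

DOK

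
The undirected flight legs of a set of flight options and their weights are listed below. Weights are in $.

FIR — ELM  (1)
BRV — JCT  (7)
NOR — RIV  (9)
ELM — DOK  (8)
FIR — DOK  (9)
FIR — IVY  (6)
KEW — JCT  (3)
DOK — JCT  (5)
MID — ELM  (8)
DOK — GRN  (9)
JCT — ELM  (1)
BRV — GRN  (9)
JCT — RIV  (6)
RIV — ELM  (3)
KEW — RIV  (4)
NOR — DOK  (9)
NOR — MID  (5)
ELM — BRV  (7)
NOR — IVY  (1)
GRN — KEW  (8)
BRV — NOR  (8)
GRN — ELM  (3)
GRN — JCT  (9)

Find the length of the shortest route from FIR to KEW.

Shortest distances from FIR:
FIR: 0
ELM: 1  (via FIR)
JCT: 2  (via ELM)
GRN: 4  (via ELM)
RIV: 4  (via ELM)
KEW: 5  (via JCT)
Shortest route: FIR → ELM → JCT → KEW = $5.

$5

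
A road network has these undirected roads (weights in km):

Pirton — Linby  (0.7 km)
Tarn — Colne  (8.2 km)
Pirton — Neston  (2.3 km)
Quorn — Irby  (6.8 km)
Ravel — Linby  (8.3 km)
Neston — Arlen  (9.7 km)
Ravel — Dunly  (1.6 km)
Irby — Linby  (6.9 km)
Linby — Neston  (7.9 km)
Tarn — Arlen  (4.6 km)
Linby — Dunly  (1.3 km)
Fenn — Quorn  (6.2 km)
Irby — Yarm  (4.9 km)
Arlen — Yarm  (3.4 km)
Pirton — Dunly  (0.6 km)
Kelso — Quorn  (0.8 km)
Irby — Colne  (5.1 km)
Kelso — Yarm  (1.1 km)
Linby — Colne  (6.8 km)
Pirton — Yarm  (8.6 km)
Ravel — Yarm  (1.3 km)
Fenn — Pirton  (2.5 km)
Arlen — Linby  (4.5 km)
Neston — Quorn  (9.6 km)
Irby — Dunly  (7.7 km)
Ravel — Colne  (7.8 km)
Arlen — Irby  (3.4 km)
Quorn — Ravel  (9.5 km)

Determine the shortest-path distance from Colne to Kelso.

10.2 km

Candidate routes:
Colne → Ravel → Yarm → Kelso: 7.8+1.3+1.1 = 10.2
Colne → Linby → Dunly → Ravel → Yarm → Kelso: 6.8+1.3+1.6+1.3+1.1 = 12.1
Colne → Irby → Yarm → Kelso: 5.1+4.9+1.1 = 11.1
Cheapest is Colne → Ravel → Yarm → Kelso at 10.2 km.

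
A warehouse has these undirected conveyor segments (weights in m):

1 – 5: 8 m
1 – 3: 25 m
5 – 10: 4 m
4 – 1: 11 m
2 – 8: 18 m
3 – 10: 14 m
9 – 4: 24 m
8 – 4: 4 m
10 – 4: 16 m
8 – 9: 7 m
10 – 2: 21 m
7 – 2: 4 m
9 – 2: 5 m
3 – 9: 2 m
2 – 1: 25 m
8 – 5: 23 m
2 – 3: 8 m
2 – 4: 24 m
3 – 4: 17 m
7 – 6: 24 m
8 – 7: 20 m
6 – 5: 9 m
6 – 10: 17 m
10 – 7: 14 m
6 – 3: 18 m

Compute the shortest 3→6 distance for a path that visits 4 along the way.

41 m

Shortest 3→4: 3 → 9 → 8 → 4 = 13
Best 4 to 6: 4 → 1 → 5 → 6 costing 28
Total via 4: 13 + 28 = 41 m.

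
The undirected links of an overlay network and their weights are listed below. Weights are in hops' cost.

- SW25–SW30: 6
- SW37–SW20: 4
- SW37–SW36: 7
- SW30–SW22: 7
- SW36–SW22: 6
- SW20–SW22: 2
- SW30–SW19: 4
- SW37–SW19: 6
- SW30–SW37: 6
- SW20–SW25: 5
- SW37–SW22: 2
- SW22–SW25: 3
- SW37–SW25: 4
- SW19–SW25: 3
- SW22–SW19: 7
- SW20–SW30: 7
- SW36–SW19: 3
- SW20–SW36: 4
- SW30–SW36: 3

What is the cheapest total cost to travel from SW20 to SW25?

Shortest distances from SW20:
SW20: 0
SW22: 2  (via SW20)
SW36: 4  (via SW20)
SW37: 4  (via SW20)
SW25: 5  (via SW20)
Shortest route: SW20–SW25 = 5 hops' cost.

5 hops' cost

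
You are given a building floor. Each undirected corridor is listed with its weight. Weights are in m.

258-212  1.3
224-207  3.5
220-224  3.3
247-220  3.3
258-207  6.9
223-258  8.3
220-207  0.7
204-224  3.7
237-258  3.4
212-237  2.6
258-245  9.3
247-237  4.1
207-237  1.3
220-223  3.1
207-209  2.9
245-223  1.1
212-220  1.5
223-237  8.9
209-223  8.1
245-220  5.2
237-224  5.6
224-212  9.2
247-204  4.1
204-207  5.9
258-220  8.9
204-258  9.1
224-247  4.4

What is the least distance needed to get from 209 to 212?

5.1 m

Compare a few routes:
209 - 207 - 237 - 212: 2.9+1.3+2.6 = 6.8
209 - 207 - 220 - 212: 2.9+0.7+1.5 = 5.1
The minimum is 5.1 m via 209 - 207 - 220 - 212.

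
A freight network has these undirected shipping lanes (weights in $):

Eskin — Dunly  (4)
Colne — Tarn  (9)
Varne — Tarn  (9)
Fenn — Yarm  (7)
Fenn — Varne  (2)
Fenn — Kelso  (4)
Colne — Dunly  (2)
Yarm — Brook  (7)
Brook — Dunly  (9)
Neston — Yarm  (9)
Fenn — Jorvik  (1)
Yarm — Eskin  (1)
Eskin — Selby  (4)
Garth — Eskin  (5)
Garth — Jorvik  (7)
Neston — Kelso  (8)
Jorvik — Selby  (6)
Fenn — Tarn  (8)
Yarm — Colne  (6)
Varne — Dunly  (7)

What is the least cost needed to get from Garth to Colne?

Candidate routes:
Garth–Eskin–Yarm–Colne: 5+1+6 = 12
Garth–Eskin–Dunly–Colne: 5+4+2 = 11
Cheapest is Garth–Eskin–Dunly–Colne at $11.

$11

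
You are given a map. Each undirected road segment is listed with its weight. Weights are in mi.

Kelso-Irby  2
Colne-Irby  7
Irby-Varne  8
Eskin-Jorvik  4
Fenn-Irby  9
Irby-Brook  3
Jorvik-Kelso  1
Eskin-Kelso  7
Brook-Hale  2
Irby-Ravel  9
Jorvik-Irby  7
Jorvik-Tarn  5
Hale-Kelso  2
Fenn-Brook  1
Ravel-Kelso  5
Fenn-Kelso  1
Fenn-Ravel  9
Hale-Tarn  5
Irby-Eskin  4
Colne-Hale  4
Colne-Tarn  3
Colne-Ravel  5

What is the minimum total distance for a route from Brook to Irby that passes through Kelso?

Best Brook to Kelso: Brook → Fenn → Kelso costing 2
Shortest Kelso→Irby: Kelso → Irby = 2
Total via Kelso: 2 + 2 = 4 mi.

4 mi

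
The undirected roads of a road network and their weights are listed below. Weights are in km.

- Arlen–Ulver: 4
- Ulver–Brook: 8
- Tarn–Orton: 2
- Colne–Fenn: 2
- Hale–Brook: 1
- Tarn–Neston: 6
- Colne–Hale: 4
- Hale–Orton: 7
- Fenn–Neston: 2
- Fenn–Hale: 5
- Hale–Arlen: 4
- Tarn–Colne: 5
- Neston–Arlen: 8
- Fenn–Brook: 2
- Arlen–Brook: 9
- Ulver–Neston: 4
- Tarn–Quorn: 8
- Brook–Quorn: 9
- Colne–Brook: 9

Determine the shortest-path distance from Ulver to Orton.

12 km

Compare a few routes:
Ulver → Brook → Hale → Orton: 8+1+7 = 16
Ulver → Neston → Tarn → Orton: 4+6+2 = 12
Ulver → Arlen → Hale → Orton: 4+4+7 = 15
Ulver → Neston → Fenn → Colne → Tarn → Orton: 4+2+2+5+2 = 15
The minimum is 12 km via Ulver → Neston → Tarn → Orton.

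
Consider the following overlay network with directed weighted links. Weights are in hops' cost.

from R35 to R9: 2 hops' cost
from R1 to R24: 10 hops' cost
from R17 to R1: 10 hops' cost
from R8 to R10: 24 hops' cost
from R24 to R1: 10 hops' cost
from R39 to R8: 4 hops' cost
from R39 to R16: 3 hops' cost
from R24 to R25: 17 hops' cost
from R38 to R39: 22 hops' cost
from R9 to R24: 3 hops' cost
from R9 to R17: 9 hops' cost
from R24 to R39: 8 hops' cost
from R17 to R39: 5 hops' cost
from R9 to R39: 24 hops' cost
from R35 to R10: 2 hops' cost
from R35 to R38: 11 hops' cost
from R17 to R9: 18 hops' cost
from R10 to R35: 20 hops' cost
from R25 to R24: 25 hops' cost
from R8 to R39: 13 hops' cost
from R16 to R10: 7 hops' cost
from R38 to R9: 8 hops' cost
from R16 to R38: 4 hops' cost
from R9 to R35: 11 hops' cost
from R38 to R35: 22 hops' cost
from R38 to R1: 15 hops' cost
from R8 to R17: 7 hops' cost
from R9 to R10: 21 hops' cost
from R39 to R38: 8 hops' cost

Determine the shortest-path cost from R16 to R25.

32 hops' cost

Enumerating some paths:
R16 - R10 - R35 - R9 - R24 - R25: 7+20+2+3+17 = 49
R16 - R38 - R9 - R24 - R25: 4+8+3+17 = 32
R16 - R38 - R35 - R9 - R24 - R25: 4+22+2+3+17 = 48
R16 - R38 - R1 - R24 - R25: 4+15+10+17 = 46
The minimum is 32 hops' cost via R16 - R38 - R9 - R24 - R25.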